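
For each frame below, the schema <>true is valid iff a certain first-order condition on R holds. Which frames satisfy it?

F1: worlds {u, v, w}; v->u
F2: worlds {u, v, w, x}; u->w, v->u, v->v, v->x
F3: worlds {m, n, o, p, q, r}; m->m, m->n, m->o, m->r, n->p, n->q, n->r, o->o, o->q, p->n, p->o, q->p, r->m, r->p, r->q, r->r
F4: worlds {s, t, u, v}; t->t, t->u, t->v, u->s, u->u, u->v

The schema corresponds to seriality: forall x exists y Rxy.
F1: fails — world u has no successor.
F2: fails — world w has no successor.
F3: ✓.
F4: fails — world s has no successor.

F3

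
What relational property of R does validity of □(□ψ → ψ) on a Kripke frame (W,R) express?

shift-reflexivity

This schema is the T□ axiom.
Its frame correspondent is shift-reflexivity — ∀x ∀y (Rxy → Ryy).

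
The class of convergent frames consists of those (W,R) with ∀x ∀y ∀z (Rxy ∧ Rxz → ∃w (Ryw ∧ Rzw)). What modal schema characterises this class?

A defining formula is ◇□ψ → □◇ψ (the .2 axiom).
Suppose ◇□ψ→□◇ψ is valid. Take Rxy, Rxz and set V(ψ)={w : Ryw}. Then □ψ at y so ◇□ψ at x, so □◇ψ at x, so ◇ψ at z, giving w with Rzw and Ryw.

◇□ψ → □◇ψ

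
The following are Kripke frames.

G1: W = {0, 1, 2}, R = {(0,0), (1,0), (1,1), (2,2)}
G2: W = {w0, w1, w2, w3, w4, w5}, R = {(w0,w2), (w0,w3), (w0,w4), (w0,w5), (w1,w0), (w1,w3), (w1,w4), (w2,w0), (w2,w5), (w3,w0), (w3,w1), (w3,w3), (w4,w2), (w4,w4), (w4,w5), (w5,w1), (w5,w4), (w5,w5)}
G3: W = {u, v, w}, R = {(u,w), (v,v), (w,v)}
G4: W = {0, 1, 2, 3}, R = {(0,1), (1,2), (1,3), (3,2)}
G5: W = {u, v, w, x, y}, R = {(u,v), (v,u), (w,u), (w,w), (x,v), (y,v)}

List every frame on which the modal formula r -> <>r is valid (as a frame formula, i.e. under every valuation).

The schema corresponds to reflexivity: forall x Rxx.
G1: condition met.
G2: fails — world w0 does not see itself.
G3: fails — world u does not see itself.
G4: fails — world 0 does not see itself.
G5: fails — world u does not see itself.

G1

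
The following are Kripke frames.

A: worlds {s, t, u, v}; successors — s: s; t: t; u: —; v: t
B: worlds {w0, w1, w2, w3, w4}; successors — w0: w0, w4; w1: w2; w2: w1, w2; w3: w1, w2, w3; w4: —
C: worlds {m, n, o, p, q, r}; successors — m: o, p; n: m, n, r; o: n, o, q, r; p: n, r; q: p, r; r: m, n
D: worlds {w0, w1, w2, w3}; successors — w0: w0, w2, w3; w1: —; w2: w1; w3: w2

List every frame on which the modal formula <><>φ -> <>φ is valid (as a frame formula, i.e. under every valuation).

A

This is the axiom for transitivity; its first-order frame correspondent is forall x forall y forall z (Rxy & Ryz -> Rxz).
A: condition met.
B: fails — Rw1w2 and Rw2w1 but not Rw1w1.
C: fails — Ron and Rnm but not Rom.
D: fails — Rw3w2 and Rw2w1 but not Rw3w1.
Valid on: A.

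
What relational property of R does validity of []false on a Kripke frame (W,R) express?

emptiness of R: forall x forall y ~Rxy

□⊥ is valid iff no world has any successor (otherwise □⊥ fails at any world with one).
The converse is a direct semantic check.
So the correspondent is emptiness of R.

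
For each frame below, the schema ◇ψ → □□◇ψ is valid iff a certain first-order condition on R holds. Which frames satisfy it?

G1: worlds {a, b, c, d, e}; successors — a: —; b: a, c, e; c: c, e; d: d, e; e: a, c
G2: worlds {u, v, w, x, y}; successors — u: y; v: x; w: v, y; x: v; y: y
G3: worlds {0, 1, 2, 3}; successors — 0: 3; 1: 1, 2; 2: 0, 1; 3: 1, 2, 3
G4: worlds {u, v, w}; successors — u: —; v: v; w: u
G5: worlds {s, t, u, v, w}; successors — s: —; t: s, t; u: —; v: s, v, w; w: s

The schema corresponds to a generalized confluence (Geach) condition: ∀x ∀y ∀z ((xRy ∧ xR²z) → ∃w (y = w ∧ zRw)).
G1: fails — bRa, bR²a but no w with a=w and aRw.
G2: fails — wRv, wR²y but no t with v=t and yRt.
G3: fails — 0R3, 0R²1 but no w with 3=w and 1Rw.
G4: ✓.
G5: fails — tRs, tR²s but no w* with s=w* and sRw*.

G4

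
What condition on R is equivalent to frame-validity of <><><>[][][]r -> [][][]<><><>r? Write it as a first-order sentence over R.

forall x forall y forall z ((x R^3 y & x R^3 z) -> exists w (y R^3 w & z R^3 w))

This is a Sahlqvist (Geach-type) schema ◇^3□^3r → □^3◇^3r.
First-order correspondent: forall x forall y forall z ((x R^3 y & x R^3 z) -> exists w (y R^3 w & z R^3 w)).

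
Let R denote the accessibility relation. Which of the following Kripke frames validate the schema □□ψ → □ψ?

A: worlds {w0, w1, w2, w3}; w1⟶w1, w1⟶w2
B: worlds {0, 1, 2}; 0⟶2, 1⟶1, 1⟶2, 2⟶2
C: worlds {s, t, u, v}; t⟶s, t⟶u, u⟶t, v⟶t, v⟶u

This is the axiom for density; its first-order frame correspondent is ∀x ∀y (Rxy → ∃z (Rxz ∧ Rzy)).
A: holds.
B: holds.
C: fails — Rut but no z with Ruz and Rzt.
Valid on: A, B.

A, B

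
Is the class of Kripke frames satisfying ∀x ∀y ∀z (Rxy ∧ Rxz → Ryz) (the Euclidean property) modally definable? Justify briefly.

Yes — defined by ◇r → □◇r

The condition is the Euclidean property. A defining modal formula is ◇r → □◇r.
Suppose ◇r→□◇r is valid. Take Rxy, Rxz and set V(r)={y}. Then ◇r at x, so □◇r at x, so ◇r at z, so some w with Rzw has r; w=y, i.e. Rzy. By symmetry of the argument, Ryz.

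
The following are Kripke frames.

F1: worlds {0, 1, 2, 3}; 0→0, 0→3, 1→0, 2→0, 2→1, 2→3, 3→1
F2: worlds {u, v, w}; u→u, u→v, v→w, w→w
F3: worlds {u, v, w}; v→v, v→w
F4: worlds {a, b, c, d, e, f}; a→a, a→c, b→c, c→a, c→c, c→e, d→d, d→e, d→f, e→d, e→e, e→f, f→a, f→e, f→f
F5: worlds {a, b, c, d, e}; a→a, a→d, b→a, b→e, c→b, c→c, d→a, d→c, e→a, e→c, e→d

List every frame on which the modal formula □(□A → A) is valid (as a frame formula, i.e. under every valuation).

F4

Frame correspondent (Sahlqvist): ∀x ∀y (Rxy → Ryy) — i.e. shift-reflexivity.
F1: fails — R31 but not R11.
F2: fails — Ruv but not Rvv.
F3: fails — Rvw but not Rww.
F4: satisfies the condition.
F5: fails — Rcb but not Rbb.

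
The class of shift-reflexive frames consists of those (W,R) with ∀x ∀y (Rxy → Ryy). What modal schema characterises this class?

The condition is shift-reflexivity. The T□ schema □(□r → r) defines it.

□(□r → r)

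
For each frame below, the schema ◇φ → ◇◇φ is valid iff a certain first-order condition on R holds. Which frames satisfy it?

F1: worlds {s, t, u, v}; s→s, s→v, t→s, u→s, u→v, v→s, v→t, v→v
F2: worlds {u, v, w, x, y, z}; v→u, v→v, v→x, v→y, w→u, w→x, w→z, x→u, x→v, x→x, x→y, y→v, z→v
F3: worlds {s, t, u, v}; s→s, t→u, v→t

Frame correspondent (Sahlqvist): ∀x ∀y (xRy → ∃w (y = w ∧ xR²w)) — i.e. a generalized confluence (Geach) condition.
F1: satisfies the condition.
F2: fails — wRz but no t with z=t and wR²t.
F3: fails — tRu but no w with u=w and tR²w.

F1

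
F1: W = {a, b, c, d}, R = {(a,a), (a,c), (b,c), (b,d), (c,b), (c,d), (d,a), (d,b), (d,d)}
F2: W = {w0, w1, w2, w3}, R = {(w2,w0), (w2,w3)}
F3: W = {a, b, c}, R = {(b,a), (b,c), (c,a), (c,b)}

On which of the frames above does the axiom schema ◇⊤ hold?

F1

This is the axiom for seriality; its first-order frame correspondent is ∀x ∃y Rxy.
F1: ✓.
F2: fails — world w0 has no successor.
F3: fails — world a has no successor.
Valid on: F1.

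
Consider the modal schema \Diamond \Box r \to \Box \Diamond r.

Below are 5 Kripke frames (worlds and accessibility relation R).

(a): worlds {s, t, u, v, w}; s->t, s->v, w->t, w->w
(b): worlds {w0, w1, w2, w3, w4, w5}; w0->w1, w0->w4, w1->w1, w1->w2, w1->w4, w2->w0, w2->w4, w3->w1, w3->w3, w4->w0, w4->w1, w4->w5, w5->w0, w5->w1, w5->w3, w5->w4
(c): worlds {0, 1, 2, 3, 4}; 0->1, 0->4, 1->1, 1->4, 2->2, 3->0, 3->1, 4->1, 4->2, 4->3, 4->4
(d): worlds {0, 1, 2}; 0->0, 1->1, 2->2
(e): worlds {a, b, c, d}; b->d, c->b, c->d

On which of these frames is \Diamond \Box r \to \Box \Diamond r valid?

(b), (d)

This is the axiom for convergence; its first-order frame correspondent is \forall x \forall y \forall z (Rxy \wedge Rxz \to \exists w (Ryw \wedge Rzw)).
(a): fails — Rsv and Rsv but v and v have no common successor.
(b): condition met.
(c): fails — R43 and R42 but 3 and 2 have no common successor.
(d): condition met.
(e): fails — Rbd and Rbd but d and d have no common successor.
Valid on: (b), (d).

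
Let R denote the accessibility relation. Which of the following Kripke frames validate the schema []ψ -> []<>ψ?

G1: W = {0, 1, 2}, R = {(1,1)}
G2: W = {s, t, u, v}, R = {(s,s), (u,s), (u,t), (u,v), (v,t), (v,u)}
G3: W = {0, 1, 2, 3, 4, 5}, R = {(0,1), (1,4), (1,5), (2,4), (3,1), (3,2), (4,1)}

G1

The schema corresponds to a generalized confluence (Geach) condition: forall x forall z (xRz -> exists w (xRw & zRw)).
G1: satisfies the condition.
G2: fails — uRt but no w with uRw and tRw.
G3: fails — 0R1 but no w with 0Rw and 1Rw.
Valid on: G1.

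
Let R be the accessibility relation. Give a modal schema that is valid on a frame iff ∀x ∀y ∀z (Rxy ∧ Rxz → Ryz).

The condition is the Euclidean property. The 5 schema ◇r → □◇r defines it.

◇r → □◇r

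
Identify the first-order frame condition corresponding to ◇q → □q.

Suppose ◇q→□q is valid. Take Rxy, Rxz and set V(q)={y}. Then ◇q at x, so □q at x, so q at z, i.e. z=y.

partial functionality: ∀x ∀y ∀z (Rxy ∧ Rxz → y = z)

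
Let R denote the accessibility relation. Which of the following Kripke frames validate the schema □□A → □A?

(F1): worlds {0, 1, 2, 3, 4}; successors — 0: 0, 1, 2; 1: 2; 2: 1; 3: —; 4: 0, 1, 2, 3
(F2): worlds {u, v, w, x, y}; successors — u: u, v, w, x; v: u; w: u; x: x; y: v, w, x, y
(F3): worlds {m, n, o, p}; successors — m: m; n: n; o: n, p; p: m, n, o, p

This is the axiom for density; its first-order frame correspondent is ∀x ∀y (Rxy → ∃z (Rxz ∧ Rzy)).
(F1): fails — R12 but no z with R1z and Rz2.
(F2): holds.
(F3): holds.
Valid on: (F2), (F3).

(F2), (F3)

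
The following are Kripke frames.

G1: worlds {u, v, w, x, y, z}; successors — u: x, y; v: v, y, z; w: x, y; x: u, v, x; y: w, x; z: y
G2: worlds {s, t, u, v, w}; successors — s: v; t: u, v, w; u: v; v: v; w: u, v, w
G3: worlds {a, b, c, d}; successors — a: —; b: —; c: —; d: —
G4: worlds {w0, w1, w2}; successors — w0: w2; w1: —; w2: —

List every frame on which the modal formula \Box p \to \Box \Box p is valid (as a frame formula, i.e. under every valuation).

Frame correspondent (Sahlqvist): \forall x \forall y \forall z (Rxy \wedge Ryz \to Rxz) — i.e. transitivity.
G1: fails — Ryx and Rxu but not Ryu.
G2: holds.
G3: holds.
G4: holds.
Valid on: G2, G3, G4.

G2, G3, G4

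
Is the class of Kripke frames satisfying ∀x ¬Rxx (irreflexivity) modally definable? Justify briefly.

No

Modal frame validity is preserved under surjective bounded morphisms.
The 3-cycle (worlds a,b,c with a→b→c→a) is irreflexive, and the map sending every world to a single reflexive point • is a surjective bounded morphism (forth: every edge maps to (•,•); back: every world has a successor). So any modal formula valid on the 3-cycle is also valid on the reflexive point, which is not irreflexive.
So no modal formula (or set of formulas) defines exactly the irreflexive frames.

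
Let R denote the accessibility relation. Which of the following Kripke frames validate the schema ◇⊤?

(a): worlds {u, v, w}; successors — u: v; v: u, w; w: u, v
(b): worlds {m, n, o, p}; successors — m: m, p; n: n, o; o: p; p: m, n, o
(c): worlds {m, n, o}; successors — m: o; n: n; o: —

(a), (b)

Frame correspondent (Sahlqvist): ∀x ∃y Rxy — i.e. seriality.
(a): condition met.
(b): condition met.
(c): fails — world o has no successor.
Valid on: (a), (b).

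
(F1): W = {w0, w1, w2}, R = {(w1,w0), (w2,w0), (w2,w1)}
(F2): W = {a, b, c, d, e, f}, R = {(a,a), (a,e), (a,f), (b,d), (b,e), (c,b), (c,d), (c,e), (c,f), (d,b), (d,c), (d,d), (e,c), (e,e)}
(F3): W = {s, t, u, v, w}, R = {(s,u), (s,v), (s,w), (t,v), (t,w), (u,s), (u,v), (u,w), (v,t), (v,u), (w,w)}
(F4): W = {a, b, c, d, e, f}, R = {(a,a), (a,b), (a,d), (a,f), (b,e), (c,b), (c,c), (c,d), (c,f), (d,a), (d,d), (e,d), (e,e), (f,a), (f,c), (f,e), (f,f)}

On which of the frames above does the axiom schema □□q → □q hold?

(F4)

The schema corresponds to density: ∀x ∀y (Rxy → ∃z (Rxz ∧ Rzy)).
(F1): fails — Rw1w0 but no z with Rw1z and Rzw0.
(F2): fails — Rcf but no z with Rcz and Rzf.
(F3): fails — Rtv but no z with Rtz and Rzv.
(F4): holds.
Valid on: (F4).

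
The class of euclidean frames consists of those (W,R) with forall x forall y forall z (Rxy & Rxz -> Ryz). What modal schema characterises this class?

This is the Euclidean property; the standard corresponding axiom is 5: ◇r → □◇r.
Suppose ◇r→□◇r is valid. Take Rxy, Rxz and set V(r)={y}. Then ◇r at x, so □◇r at x, so ◇r at z, so some w with Rzw has r; w=y, i.e. Rzy. By symmetry of the argument, Ryz.

◇r → □◇r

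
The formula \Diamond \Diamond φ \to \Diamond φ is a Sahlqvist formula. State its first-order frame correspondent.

Transitivity

This is a form of the 4 axiom.
It corresponds to transitivity: \forall x \forall y \forall z (Rxy \wedge Ryz \to Rxz).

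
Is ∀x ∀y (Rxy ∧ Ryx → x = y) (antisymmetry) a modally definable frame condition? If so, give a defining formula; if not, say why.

Not modally definable

Any modally definable frame class is closed under surjective bounded morphisms.
The 6-cycle (worlds 0,1,2,3,4,5 with 0→1→2→3→4→5→0) is antisymmetric. Sending even-indexed worlds to • and odd-indexed worlds to ∘ is a surjective bounded morphism onto the two-world frame with •↔∘, which is not antisymmetric.
Hence antisymmetry is not modally definable.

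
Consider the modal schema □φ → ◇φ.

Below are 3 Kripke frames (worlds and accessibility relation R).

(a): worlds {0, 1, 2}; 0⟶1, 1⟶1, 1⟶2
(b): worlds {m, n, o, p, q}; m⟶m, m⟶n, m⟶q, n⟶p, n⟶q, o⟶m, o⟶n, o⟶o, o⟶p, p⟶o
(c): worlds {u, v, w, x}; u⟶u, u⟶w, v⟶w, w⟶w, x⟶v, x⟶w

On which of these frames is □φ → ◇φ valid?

The schema corresponds to seriality: ∀x ∃y Rxy.
(a): fails — world 2 has no successor.
(b): fails — world q has no successor.
(c): condition met.

(c)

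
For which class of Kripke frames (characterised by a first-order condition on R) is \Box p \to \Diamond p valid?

Seriality

This is the D axiom.
Its frame correspondent is seriality — \forall x \exists y Rxy.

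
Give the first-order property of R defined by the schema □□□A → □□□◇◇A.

∀x ∀z (xR³z → ∃w (xR³w ∧ zR²w))

This is a Sahlqvist (Geach-type) schema ◇^0□^3A → □^3◇^2A.
First-order correspondent: ∀x ∀z (xR³z → ∃w (xR³w ∧ zR²w)).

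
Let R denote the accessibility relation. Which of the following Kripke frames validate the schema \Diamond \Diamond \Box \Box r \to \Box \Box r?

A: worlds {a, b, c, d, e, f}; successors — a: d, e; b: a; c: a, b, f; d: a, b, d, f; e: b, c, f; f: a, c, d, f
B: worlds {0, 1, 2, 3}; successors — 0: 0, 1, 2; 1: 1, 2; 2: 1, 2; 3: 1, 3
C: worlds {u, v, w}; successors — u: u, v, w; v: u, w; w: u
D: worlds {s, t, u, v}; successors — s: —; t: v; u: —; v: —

C, D

This is the axiom for a generalized confluence (Geach) condition; its first-order frame correspondent is \forall x \forall y \forall z ((x R^2 y \wedge x R^2 z) \to \exists w (y R^2 w \wedge z = w)).
A: fails — aR²b, aR²a but no w with bR²w and a=w.
B: fails — 0R²1, 0R²0 but no w with 1R²w and 0=w.
C: condition met.
D: condition met.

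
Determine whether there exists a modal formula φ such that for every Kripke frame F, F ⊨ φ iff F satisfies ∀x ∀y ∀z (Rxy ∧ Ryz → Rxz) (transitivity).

Yes — defined by □q → □□q

This is a Sahlqvist condition; the 4 axiom □q → □□q defines it.
Suppose □q→□□q is valid. Take Rxy, Ryz and set V(q)={w : Rxw}. Then □q at x, so □□q at x, so □q at y, so q at z, i.e. Rxz.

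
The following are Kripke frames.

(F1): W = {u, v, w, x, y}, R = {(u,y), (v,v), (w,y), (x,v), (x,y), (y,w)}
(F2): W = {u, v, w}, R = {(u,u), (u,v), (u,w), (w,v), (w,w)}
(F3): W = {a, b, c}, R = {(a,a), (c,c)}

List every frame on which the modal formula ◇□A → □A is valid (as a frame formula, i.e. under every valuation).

Frame correspondent (Sahlqvist): ∀x ∀y ∀z (Rxy ∧ Rxz → Ryz) — i.e. the Euclidean property.
(F1): fails — Ruy and Ruy but not Ryy.
(F2): fails — Ruv and Ruv but not Rvv.
(F3): holds.
Valid on: (F3).

(F3)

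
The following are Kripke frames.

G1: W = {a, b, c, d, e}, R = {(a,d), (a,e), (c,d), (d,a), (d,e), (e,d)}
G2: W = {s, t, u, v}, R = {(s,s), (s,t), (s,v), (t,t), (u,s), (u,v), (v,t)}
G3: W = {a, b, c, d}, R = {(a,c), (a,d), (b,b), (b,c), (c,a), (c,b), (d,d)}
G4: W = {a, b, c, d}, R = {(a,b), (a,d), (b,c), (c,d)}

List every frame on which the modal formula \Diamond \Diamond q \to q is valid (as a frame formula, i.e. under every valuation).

none

The schema corresponds to a generalized confluence (Geach) condition: \forall x \forall y (x R^2 y \to \exists w (y = w \wedge x = w)).
G1: fails — aR²d but d ≠ a.
G2: fails — sR²t but t ≠ s.
G3: fails — aR²b but b ≠ a.
G4: fails — aR²c but c ≠ a.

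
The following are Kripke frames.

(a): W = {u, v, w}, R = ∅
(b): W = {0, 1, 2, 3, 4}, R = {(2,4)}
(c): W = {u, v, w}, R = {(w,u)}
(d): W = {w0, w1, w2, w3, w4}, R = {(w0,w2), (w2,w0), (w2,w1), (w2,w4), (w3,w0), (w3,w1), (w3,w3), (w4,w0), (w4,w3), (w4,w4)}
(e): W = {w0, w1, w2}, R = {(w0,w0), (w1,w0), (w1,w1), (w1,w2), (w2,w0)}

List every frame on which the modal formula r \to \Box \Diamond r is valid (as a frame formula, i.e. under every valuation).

Frame correspondent (Sahlqvist): \forall x \forall y (Rxy \to Ryx) — i.e. symmetry.
(a): ✓.
(b): fails — R24 but not R42.
(c): fails — Rwu but not Ruw.
(d): fails — Rw2w4 but not Rw4w2.
(e): fails — Rw1w2 but not Rw2w1.
Valid on: (a).

(a)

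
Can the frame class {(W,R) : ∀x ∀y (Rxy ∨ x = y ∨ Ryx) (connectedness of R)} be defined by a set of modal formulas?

Not modally definable

If a class were modally definable it would be closed under disjoint unions (Goldblatt–Thomason).
Take 3 disjoint single-world reflexive frames: each is trivially connected, but their disjoint union has 3 worlds with no edge between distinct components, so it is not connected.
So the class is not modally definable.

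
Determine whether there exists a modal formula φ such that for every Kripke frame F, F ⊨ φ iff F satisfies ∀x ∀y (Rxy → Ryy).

The condition is shift-reflexivity. A defining modal formula is □(□p → p).
Suppose □(□p→p) is valid. Take Rxy and set V(p)={w : Ryw}. Then at y, □p holds; since □(□p→p) at x, □p→p at y, so p at y, i.e. Ryy.

Yes, by □(□p → p)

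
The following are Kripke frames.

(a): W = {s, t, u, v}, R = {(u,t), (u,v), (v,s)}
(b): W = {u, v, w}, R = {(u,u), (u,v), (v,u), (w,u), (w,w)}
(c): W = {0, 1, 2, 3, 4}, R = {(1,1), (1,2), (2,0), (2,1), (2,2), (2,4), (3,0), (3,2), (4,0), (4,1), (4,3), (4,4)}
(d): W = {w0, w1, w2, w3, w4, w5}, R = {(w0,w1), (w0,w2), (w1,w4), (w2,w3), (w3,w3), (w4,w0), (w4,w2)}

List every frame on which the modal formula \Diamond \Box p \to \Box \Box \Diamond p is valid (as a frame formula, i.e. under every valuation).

Frame correspondent (Sahlqvist): \forall x \forall y \forall z ((xRy \wedge x R^2 z) \to \exists w (yRw \wedge zRw)) — i.e. a generalized confluence (Geach) condition.
(a): fails — uRt, uR²s but no w with tRw and sRw.
(b): satisfies the condition.
(c): fails — 1R1, 1R²0 but no w with 1Rw and 0Rw.
(d): fails — w0Rw1, w0R²w3 but no w with w1Rw and w3Rw.

(b)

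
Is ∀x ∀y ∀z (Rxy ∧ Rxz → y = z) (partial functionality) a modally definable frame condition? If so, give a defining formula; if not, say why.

The condition is partial functionality. A defining modal formula is ◇r → □r.
Suppose ◇r→□r is valid. Take Rxy, Rxz and set V(r)={y}. Then ◇r at x, so □r at x, so r at z, i.e. z=y.

Definable; ◇r → □r defines it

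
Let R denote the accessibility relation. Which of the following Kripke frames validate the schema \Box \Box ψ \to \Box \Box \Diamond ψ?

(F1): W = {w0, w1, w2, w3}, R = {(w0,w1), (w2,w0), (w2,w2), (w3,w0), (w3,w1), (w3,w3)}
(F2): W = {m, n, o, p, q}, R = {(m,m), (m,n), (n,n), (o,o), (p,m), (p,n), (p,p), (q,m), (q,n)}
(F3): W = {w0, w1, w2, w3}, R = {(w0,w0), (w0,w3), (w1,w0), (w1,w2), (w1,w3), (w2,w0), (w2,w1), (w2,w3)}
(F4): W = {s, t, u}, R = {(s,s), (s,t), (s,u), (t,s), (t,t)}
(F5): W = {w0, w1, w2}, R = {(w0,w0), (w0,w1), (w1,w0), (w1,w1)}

(F2), (F5)

Frame correspondent (Sahlqvist): \forall x \forall z (x R^2 z \to \exists w (x R^2 w \wedge zRw)) — i.e. a generalized confluence (Geach) condition.
(F1): fails — w2R²w1 but no w with w2R²w and w1Rw.
(F2): satisfies the condition.
(F3): fails — w0R²w3 but no w with w0R²w and w3Rw.
(F4): fails — sR²u but no w with sR²w and uRw.
(F5): satisfies the condition.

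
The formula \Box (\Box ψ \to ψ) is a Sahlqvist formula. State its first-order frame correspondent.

Suppose □(□ψ→ψ) is valid. Take Rxy and set V(ψ)={w : Ryw}. Then at y, □ψ holds; since □(□ψ→ψ) at x, □ψ→ψ at y, so ψ at y, i.e. Ryy.

shift-reflexivity: \forall x \forall y (Rxy \to Ryy)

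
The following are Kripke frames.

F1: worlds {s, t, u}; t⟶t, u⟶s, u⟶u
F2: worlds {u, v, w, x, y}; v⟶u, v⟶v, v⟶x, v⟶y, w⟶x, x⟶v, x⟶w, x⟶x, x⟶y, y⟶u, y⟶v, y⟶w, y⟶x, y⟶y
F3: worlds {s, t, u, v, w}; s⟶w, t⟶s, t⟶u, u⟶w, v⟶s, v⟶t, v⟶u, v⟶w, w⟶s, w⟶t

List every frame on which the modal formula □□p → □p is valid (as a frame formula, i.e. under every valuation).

Frame correspondent (Sahlqvist): ∀x ∀y (Rxy → ∃z (Rxz ∧ Rzy)) — i.e. density.
F1: ✓.
F2: ✓.
F3: fails — Rwt but no z with Rwz and Rzt.

F1, F2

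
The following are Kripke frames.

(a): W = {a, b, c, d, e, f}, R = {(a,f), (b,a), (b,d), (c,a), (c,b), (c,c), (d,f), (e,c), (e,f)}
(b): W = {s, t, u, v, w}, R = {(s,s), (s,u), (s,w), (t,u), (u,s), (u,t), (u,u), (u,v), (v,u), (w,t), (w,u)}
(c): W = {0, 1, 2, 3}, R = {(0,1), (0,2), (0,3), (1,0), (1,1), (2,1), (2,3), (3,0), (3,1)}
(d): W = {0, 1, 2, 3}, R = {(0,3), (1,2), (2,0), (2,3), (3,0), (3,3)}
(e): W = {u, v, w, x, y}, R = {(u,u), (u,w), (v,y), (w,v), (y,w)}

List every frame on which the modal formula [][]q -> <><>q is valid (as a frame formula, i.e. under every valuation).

(b), (c), (d)

Frame correspondent (Sahlqvist): forall x exists w (x R^2 w & x R^2 w) — i.e. a generalized confluence (Geach) condition.
(a): fails — at a but no w with aR²w and aR²w.
(b): condition met.
(c): condition met.
(d): condition met.
(e): fails — at x but no t with xR²t and xR²t.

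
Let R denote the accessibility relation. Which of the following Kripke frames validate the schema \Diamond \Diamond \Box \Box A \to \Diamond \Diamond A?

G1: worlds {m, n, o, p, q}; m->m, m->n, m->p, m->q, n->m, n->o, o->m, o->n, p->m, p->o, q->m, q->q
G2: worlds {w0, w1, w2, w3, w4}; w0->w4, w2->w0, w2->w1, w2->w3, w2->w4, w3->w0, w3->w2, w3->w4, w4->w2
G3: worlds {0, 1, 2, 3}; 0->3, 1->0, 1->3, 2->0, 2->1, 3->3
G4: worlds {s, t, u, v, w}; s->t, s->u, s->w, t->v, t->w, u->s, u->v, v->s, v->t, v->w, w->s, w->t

G1, G3, G4

Frame correspondent (Sahlqvist): \forall x \forall y (x R^2 y \to \exists w (y R^2 w \wedge x R^2 w)) — i.e. a generalized confluence (Geach) condition.
G1: condition met.
G2: fails — w3R²w1 but no w with w1R²w and w3R²w.
G3: condition met.
G4: condition met.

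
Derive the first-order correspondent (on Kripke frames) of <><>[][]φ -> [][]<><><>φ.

forall x forall y forall z ((x R^2 y & x R^2 z) -> exists w (y R^2 w & z R^3 w))

This is a Sahlqvist (Geach-type) schema ◇^2□^2φ → □^2◇^3φ.
First-order correspondent: forall x forall y forall z ((x R^2 y & x R^2 z) -> exists w (y R^2 w & z R^3 w)).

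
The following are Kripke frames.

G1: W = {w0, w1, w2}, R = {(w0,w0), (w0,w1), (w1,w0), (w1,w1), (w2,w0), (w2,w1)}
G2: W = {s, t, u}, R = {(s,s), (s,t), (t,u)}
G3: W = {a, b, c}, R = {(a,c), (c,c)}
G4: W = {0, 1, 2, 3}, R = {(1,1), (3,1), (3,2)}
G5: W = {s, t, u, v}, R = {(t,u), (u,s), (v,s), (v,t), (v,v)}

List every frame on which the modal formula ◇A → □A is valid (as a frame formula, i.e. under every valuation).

G3

Frame correspondent (Sahlqvist): ∀x ∀y ∀z (Rxy ∧ Rxz → y = z) — i.e. partial functionality.
G1: fails — w0 sees both w0 and w1.
G2: fails — s sees both s and t.
G3: holds.
G4: fails — 3 sees both 1 and 2.
G5: fails — v sees both s and t.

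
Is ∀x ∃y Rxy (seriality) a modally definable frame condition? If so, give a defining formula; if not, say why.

Yes: it is seriality, defined by the D schema □q → ◇q.
Suppose □q→◇q is valid. At any x set V(q)=W. Then □q at x, so ◇q at x, so x has a successor.

Yes, by □q → ◇q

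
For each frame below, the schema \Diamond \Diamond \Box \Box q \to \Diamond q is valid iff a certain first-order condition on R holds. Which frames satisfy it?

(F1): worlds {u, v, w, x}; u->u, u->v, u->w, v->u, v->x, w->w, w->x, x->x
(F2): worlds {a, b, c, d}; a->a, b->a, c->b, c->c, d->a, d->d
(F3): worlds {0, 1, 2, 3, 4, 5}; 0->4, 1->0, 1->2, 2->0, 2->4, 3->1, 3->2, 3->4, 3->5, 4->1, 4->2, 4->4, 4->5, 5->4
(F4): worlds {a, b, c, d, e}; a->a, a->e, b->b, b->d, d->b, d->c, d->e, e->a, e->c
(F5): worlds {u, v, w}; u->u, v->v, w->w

The schema corresponds to a generalized confluence (Geach) condition: \forall x \forall y (x R^2 y \to \exists w (y R^2 w \wedge xRw)).
(F1): fails — uR²x but no t with xR²t and uRt.
(F2): fails — cR²a but no w with aR²w and cRw.
(F3): holds.
(F4): fails — aR²c but no w with cR²w and aRw.
(F5): holds.

(F3), (F5)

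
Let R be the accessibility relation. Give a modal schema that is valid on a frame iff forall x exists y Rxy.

This is seriality; the standard corresponding axiom is D: □r → ◇r.
Suppose □r→◇r is valid. At any x set V(r)=W. Then □r at x, so ◇r at x, so x has a successor.

□r → ◇r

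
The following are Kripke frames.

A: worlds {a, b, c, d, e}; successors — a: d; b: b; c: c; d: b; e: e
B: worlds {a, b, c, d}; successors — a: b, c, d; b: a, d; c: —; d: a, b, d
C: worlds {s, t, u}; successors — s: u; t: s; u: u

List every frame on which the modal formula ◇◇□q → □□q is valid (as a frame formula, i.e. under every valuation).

The schema corresponds to a generalized confluence (Geach) condition: ∀x ∀y ∀z ((xR²y ∧ xR²z) → ∃w (yRw ∧ z = w)).
A: holds.
B: fails — aR²a, aR²a but no w with aRw and a=w.
C: holds.

A, C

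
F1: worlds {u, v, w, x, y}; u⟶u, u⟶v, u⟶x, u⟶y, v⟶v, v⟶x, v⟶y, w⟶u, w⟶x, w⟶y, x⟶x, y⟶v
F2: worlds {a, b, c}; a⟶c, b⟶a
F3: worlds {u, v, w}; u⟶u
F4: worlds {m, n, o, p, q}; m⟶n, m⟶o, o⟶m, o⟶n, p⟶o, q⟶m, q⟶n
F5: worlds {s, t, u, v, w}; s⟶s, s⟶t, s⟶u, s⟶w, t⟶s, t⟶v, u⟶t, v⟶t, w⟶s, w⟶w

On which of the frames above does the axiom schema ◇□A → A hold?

F3

The schema corresponds to a generalized confluence (Geach) condition: ∀x ∀y (xRy → ∃w (yRw ∧ x = w)).
F1: fails — uRv but no t with vRt and u=t.
F2: fails — aRc but no w with cRw and a=w.
F3: ✓.
F4: fails — mRn but no w with nRw and m=w.
F5: fails — sRu but no w* with uRw* and s=w*.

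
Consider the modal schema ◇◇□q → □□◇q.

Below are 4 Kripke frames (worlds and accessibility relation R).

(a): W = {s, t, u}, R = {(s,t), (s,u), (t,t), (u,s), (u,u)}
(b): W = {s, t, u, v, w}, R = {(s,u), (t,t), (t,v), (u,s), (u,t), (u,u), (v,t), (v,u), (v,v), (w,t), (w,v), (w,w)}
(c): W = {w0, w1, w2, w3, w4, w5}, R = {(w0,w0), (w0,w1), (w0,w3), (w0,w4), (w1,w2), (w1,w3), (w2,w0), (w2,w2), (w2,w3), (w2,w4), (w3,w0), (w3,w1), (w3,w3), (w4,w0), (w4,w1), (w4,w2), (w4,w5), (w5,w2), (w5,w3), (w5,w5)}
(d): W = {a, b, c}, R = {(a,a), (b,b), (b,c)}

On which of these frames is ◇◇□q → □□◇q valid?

(c)

The schema corresponds to a generalized confluence (Geach) condition: ∀x ∀y ∀z ((xR²y ∧ xR²z) → ∃w (yRw ∧ zRw)).
(a): fails — sR²t, sR²u but no w with tRw and uRw.
(b): fails — sR²s, sR²t but no w* with sRw* and tRw*.
(c): holds.
(d): fails — bR²b, bR²c but no w with bRw and cRw.
Valid on: (c).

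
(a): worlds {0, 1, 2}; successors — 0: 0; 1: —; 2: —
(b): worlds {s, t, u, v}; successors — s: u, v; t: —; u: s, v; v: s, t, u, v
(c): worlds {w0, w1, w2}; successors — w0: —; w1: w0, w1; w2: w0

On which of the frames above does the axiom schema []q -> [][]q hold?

Frame correspondent (Sahlqvist): forall x forall y forall z (Rxy & Ryz -> Rxz) — i.e. transitivity.
(a): condition met.
(b): fails — Ruv and Rvt but not Rut.
(c): condition met.
Valid on: (a), (c).

(a), (c)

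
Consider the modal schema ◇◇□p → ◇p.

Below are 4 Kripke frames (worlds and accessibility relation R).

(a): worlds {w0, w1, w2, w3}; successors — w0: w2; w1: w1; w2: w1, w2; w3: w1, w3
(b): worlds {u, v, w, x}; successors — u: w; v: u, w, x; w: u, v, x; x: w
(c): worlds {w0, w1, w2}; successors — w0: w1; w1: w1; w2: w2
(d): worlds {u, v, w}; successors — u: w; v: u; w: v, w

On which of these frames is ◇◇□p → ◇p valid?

(c)

The schema corresponds to a generalized confluence (Geach) condition: ∀x ∀y (xR²y → ∃w (yRw ∧ xRw)).
(a): fails — w0R²w1 but no w with w1Rw and w0Rw.
(b): fails — wR²u but no t with uRt and wRt.
(c): holds.
(d): fails — uR²v but no t with vRt and uRt.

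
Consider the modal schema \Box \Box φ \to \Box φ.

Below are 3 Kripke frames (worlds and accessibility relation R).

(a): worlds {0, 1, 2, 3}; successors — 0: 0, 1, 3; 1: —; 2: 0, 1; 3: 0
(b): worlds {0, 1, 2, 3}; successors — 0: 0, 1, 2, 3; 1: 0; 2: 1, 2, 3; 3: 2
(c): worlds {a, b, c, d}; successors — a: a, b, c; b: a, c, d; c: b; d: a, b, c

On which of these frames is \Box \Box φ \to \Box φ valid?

The schema corresponds to density: \forall x \forall y (Rxy \to \exists z (Rxz \wedge Rzy)).
(a): satisfies the condition.
(b): satisfies the condition.
(c): fails — Rcb but no z with Rcz and Rzb.
Valid on: (a), (b).

(a), (b)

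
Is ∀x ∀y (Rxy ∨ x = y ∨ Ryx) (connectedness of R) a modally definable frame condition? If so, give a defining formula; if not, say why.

If a class were modally definable it would be closed under disjoint unions (Goldblatt–Thomason).
Take 3 disjoint single-world reflexive frames: each is trivially connected, but their disjoint union has 3 worlds with no edge between distinct components, so it is not connected.
Hence connectedness of R is not modally definable.

No — not modally definable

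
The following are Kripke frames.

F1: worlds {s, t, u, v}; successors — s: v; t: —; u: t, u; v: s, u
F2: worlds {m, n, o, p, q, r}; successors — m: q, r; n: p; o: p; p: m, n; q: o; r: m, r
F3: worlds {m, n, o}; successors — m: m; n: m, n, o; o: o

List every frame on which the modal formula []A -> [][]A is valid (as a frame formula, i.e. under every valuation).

F3

This is the axiom for transitivity; its first-order frame correspondent is forall x forall y forall z (Rxy & Ryz -> Rxz).
F1: fails — Rvu and Rut but not Rvt.
F2: fails — Rop and Rpm but not Rom.
F3: holds.
Valid on: F3.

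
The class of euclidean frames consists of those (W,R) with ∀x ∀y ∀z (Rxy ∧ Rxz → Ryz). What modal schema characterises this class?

This is the Euclidean property; the standard corresponding axiom is 5: ◇s → □◇s.
Suppose ◇s→□◇s is valid. Take Rxy, Rxz and set V(s)={y}. Then ◇s at x, so □◇s at x, so ◇s at z, so some w with Rzw has s; w=y, i.e. Rzy. By symmetry of the argument, Ryz.

◇s → □◇s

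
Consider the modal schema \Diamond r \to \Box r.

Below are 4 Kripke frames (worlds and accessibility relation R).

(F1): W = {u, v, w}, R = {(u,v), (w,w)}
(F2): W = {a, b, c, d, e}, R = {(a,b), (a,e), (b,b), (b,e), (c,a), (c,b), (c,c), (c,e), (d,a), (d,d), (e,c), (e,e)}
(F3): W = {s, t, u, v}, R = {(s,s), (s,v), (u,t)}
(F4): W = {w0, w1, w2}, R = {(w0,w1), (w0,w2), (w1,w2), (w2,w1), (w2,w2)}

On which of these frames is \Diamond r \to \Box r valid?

(F1)

Frame correspondent (Sahlqvist): \forall x \forall y \forall z (Rxy \wedge Rxz \to y = z) — i.e. partial functionality.
(F1): condition met.
(F2): fails — a sees both b and e.
(F3): fails — s sees both s and v.
(F4): fails — w0 sees both w1 and w2.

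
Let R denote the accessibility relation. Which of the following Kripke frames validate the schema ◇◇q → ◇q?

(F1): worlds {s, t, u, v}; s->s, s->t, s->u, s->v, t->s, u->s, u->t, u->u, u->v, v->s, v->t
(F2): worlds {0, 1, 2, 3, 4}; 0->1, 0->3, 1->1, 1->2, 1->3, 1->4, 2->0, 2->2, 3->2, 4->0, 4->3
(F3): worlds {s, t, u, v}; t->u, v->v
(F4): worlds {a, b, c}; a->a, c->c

This is the axiom for transitivity; its first-order frame correspondent is ∀x ∀y ∀z (Rxy ∧ Ryz → Rxz).
(F1): fails — Rts and Rsv but not Rtv.
(F2): fails — R32 and R20 but not R30.
(F3): satisfies the condition.
(F4): satisfies the condition.
Valid on: (F3), (F4).

(F3), (F4)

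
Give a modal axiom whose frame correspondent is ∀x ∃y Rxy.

A defining formula is □p → ◇p (the D axiom).
Suppose □p→◇p is valid. At any x set V(p)=W. Then □p at x, so ◇p at x, so x has a successor.

□p → ◇p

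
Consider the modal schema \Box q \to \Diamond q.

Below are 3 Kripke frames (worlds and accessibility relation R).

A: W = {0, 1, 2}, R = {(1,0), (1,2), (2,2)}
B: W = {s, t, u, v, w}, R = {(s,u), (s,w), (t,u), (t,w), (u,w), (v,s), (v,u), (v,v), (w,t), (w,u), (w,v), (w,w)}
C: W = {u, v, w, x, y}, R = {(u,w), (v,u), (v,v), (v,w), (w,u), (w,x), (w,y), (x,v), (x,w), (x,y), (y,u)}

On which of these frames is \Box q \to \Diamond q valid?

The schema corresponds to seriality: \forall x \exists y Rxy.
A: fails — world 0 has no successor.
B: holds.
C: holds.

B, C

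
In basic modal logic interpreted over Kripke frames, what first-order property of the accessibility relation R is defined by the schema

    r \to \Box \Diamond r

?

Suppose r→□◇r is valid. Take Rxy and set V(r)={x}. Then r at x, so □◇r at x, so ◇r at y, so some z with Ryz has r; z=x, i.e. Ryx.
The converse is a direct semantic check.
Frame condition: \forall x \forall y (Rxy \to Ryx).

symmetry: \forall x \forall y (Rxy \to Ryx)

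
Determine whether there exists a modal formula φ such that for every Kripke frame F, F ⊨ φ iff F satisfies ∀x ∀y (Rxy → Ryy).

This is a Sahlqvist condition; the T□ axiom □(□q → q) defines it.
Suppose □(□q→q) is valid. Take Rxy and set V(q)={w : Ryw}. Then at y, □q holds; since □(□q→q) at x, □q→q at y, so q at y, i.e. Ryy.

Definable; □(□q → q) defines it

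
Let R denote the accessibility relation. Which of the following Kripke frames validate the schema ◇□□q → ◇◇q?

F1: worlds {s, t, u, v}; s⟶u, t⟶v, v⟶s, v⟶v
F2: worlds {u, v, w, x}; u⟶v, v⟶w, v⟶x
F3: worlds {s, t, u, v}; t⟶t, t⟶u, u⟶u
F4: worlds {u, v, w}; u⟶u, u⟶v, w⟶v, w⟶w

The schema corresponds to a generalized confluence (Geach) condition: ∀x ∀y (xRy → ∃w (yR²w ∧ xR²w)).
F1: fails — sRu but no w with uR²w and sR²w.
F2: fails — uRv but no t with vR²t and uR²t.
F3: ✓.
F4: fails — uRv but no t with vR²t and uR²t.
Valid on: F3.

F3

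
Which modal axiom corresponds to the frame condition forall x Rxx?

This is reflexivity; the standard corresponding axiom is T: □p → p.

□p → p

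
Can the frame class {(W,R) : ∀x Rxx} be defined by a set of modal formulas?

Yes: it is reflexivity, defined by the T schema □q → q.

Definable; □q → q defines it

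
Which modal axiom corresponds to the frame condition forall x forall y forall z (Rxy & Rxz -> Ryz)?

◇r → □◇r

A defining formula is ◇r → □◇r (the 5 axiom).
Suppose ◇r→□◇r is valid. Take Rxy, Rxz and set V(r)={y}. Then ◇r at x, so □◇r at x, so ◇r at z, so some w with Rzw has r; w=y, i.e. Rzy. By symmetry of the argument, Ryz.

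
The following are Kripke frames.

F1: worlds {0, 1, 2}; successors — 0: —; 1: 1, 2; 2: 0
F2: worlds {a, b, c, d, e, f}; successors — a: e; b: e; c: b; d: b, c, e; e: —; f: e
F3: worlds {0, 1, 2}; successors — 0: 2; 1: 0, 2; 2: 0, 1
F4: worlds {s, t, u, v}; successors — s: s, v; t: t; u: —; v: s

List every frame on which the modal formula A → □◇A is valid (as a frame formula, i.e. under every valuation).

F4

Frame correspondent (Sahlqvist): ∀x ∀y (Rxy → Ryx) — i.e. symmetry.
F1: fails — R12 but not R21.
F2: fails — Rdc but not Rcd.
F3: fails — R10 but not R01.
F4: condition met.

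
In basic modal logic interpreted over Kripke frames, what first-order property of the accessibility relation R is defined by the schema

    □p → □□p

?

This is the 4 axiom.
It corresponds to transitivity: ∀x ∀y ∀z (Rxy ∧ Ryz → Rxz).

Transitivity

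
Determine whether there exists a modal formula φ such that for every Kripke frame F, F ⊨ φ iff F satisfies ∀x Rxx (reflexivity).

Yes, by □p → p

The condition is reflexivity. A defining modal formula is □p → p.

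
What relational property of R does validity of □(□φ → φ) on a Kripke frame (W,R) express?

Shift-reflexivity

Suppose □(□φ→φ) is valid. Take Rxy and set V(φ)={w : Ryw}. Then at y, □φ holds; since □(□φ→φ) at x, □φ→φ at y, so φ at y, i.e. Ryy.
Conversely, on a frame with shift-reflexivity the schema holds at every world under every valuation.
Frame condition: ∀x ∀y (Rxy → Ryy).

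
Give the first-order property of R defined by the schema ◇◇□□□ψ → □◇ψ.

This is a Sahlqvist (Geach-type) schema ◇^2□^3ψ → □^1◇^1ψ.
First-order correspondent: ∀x ∀y ∀z ((xR²y ∧ xRz) → ∃w (yR³w ∧ zRw)).

∀x ∀y ∀z ((xR²y ∧ xRz) → ∃w (yR³w ∧ zRw))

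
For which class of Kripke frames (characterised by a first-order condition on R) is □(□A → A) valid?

shift-reflexivity: ∀x ∀y (Rxy → Ryy)

Suppose □(□A→A) is valid. Take Rxy and set V(A)={w : Ryw}. Then at y, □A holds; since □(□A→A) at x, □A→A at y, so A at y, i.e. Ryy.
Conversely, on a frame with shift-reflexivity the schema holds at every world under every valuation.
Frame condition: ∀x ∀y (Rxy → Ryy).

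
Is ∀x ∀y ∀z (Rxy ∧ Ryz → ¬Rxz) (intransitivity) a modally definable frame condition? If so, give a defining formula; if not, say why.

Any modally definable frame class is closed under surjective bounded morphisms.
The 5-cycle (worlds 0,1,2,3,4 with 0→1→2→3→4→0) is intransitive. Mapping every world to a single reflexive point • is a surjective bounded morphism; the reflexive point is not intransitive (R••∧R•• but R••).
So the class is not modally definable.

Not modally definable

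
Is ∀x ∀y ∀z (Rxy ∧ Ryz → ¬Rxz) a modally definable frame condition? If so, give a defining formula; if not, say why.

Modal frame validity is preserved under surjective bounded morphisms.
The 3-cycle (worlds a,b,c with a→b→c→a) is intransitive. Mapping every world to a single reflexive point • is a surjective bounded morphism; the reflexive point is not intransitive (R••∧R•• but R••).
So the class is not modally definable.

No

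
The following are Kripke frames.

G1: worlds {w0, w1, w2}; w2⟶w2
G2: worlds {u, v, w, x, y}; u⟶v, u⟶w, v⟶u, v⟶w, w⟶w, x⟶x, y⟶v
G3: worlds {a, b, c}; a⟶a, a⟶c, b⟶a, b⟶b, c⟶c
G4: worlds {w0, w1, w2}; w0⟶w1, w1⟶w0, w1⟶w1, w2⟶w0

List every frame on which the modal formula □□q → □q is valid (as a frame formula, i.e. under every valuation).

G1, G3

The schema corresponds to density: ∀x ∀y (Rxy → ∃z (Rxz ∧ Rzy)).
G1: holds.
G2: fails — Ruv but no z with Ruz and Rzv.
G3: holds.
G4: fails — Rw2w0 but no z with Rw2z and Rzw0.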